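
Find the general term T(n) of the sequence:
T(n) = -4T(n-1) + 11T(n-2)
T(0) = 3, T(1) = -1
Characteristic equation: x² + 4x - 11 = 0.
Discriminant Δ = (-4)² + 4·(11) = 60.
Roots r₁,₂ = (-4 ± √60)/2, so r₁ = -2 + \sqrt{15}, r₂ = - \sqrt{15} - 2.
General solution: T(n) = A·r₁^n + B·r₂^n.
From the initial conditions, A + B = 3 and r₁A + r₂B = -1.
Since r₁ - r₂ = √60: A = (-1 - (3)r₂)/√60 = \frac{\sqrt{15}}{6} + \frac{3}{2}, and B = 3 - A = \frac{3}{2} - \frac{\sqrt{15}}{6}.
So T(n) = \left(\frac{\sqrt{15}}{6} + \frac{3}{2}\right)\left(-2 + \sqrt{15}\right)^n + \left(\frac{3}{2} - \frac{\sqrt{15}}{6}\right)\left(- \sqrt{15} - 2\right)^n.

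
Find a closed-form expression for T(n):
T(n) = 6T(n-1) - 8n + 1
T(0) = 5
First-order linear with linear forcing.
Homogeneous solution: T_h(n) = A·(6)^n.
Try particular T_p(n) = pn + q. Substituting:
  pn + q = 6(p(n-1) + q) - 8n + 1.
Matching the n-coefficient: p = 6p - 8 ⇒ p = \frac{8}{5}.
Matching constants: q = -6p + 6q + 1 ⇒ q = \frac{43}{25}.
General: T(n) = A·(6)^n + \frac{8 n}{5} + \frac{43}{25}.
Apply T(0) = 5: A + \frac{43}{25} = 5 ⇒ A = \frac{82}{25}.
So T(n) = \frac{82 \cdot 6^{n}}{25} + \frac{8 n}{5} + \frac{43}{25}.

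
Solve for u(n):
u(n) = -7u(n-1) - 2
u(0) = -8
First-order linear non-homogeneous.
Homogeneous solution: u_h(n) = A·(-7)^n.
Try constant particular solution u_p = K: K = -7K - 2 ⇒ K = - \frac{1}{4}.
General: u(n) = A·(-7)^n - \frac{1}{4}.
Apply u(0) = -8: A - \frac{1}{4} = -8 ⇒ A = - \frac{31}{4}.
So u(n) = - \frac{31 \left(-7\right)^{n}}{4} - \frac{1}{4}.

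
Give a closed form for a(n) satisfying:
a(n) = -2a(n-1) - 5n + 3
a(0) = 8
First-order linear with linear forcing.
Homogeneous solution: a_h(n) = A·(-2)^n.
Try particular a_p(n) = pn + q. Substituting:
  pn + q = -2(p(n-1) + q) - 5n + 3.
Matching the n-coefficient: p = -2p - 5 ⇒ p = - \frac{5}{3}.
Matching constants: q = 2p - 2q + 3 ⇒ q = - \frac{1}{9}.
General: a(n) = A·(-2)^n - \frac{5 n}{3} - \frac{1}{9}.
Apply a(0) = 8: A - \frac{1}{9} = 8 ⇒ A = \frac{73}{9}.
So a(n) = \frac{73 \left(-2\right)^{n}}{9} - \frac{5 n}{3} - \frac{1}{9}.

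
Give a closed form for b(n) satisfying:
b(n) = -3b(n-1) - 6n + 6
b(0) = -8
First-order linear with linear forcing.
Homogeneous solution: b_h(n) = A·(-3)^n.
Try particular b_p(n) = pn + q. Substituting:
  pn + q = -3(p(n-1) + q) - 6n + 6.
Matching the n-coefficient: p = -3p - 6 ⇒ p = - \frac{3}{2}.
Matching constants: q = 3p - 3q + 6 ⇒ q = \frac{3}{8}.
General: b(n) = A·(-3)^n - \frac{3 n}{2} + \frac{3}{8}.
Apply b(0) = -8: A + \frac{3}{8} = -8 ⇒ A = - \frac{67}{8}.
So b(n) = - \frac{67 \left(-3\right)^{n}}{8} - \frac{3 n}{2} + \frac{3}{8}.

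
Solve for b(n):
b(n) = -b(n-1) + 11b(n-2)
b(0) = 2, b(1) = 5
Characteristic equation: x² + x - 11 = 0.
Discriminant Δ = (-1)² + 4·(11) = 45.
Roots r₁,₂ = (-1 ± √45)/2, so r₁ = - \frac{1}{2} + \frac{3 \sqrt{5}}{2}, r₂ = - \frac{3 \sqrt{5}}{2} - \frac{1}{2}.
General solution: b(n) = A·r₁^n + B·r₂^n.
From the initial conditions, A + B = 2 and r₁A + r₂B = 5.
Since r₁ - r₂ = √45: A = (5 - (2)r₂)/√45 = \frac{2 \sqrt{5}}{5} + 1, and B = 2 - A = 1 - \frac{2 \sqrt{5}}{5}.
So b(n) = \left(\frac{2 \sqrt{5}}{5} + 1\right)\left(- \frac{1}{2} + \frac{3 \sqrt{5}}{2}\right)^n + \left(1 - \frac{2 \sqrt{5}}{5}\right)\left(- \frac{3 \sqrt{5}}{2} - \frac{1}{2}\right)^n.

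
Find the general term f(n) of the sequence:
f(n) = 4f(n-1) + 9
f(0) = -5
First-order linear non-homogeneous.
Homogeneous solution: f_h(n) = A·(4)^n.
Try constant particular solution f_p = K: K = 4K + 9 ⇒ K = -3.
General: f(n) = A·(4)^n - 3.
Apply f(0) = -5: A - 3 = -5 ⇒ A = -2.
So f(n) = - 2 \cdot 4^{n} - 3.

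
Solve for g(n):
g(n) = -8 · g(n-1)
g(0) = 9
Pure geometric recurrence with ratio -8.
By induction g(n) = g(0) · (-8)^n = 9 \left(-8\right)^{n}.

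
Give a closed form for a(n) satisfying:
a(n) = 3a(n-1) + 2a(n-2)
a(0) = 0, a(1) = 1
Characteristic equation: x² - 3x - 2 = 0.
Discriminant Δ = (3)² + 4·(2) = 17.
Roots r₁,₂ = (3 ± √17)/2, so r₁ = \frac{3}{2} + \frac{\sqrt{17}}{2}, r₂ = \frac{3}{2} - \frac{\sqrt{17}}{2}.
General solution: a(n) = A·r₁^n + B·r₂^n.
From the initial conditions, A + B = 0 and r₁A + r₂B = 1.
Since r₁ - r₂ = √17: A = (1 - (0)r₂)/√17 = \frac{\sqrt{17}}{17}, and B = 0 - A = - \frac{\sqrt{17}}{17}.
So a(n) = \left(\frac{\sqrt{17}}{17}\right)\left(\frac{3}{2} + \frac{\sqrt{17}}{2}\right)^n + \left(- \frac{\sqrt{17}}{17}\right)\left(\frac{3}{2} - \frac{\sqrt{17}}{2}\right)^n.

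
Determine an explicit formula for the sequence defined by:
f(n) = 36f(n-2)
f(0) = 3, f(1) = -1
Characteristic equation: x² - 36 = 0, which factors as (x - (-6))(x - (6)) = 0.
Roots r₁ = -6, r₂ = 6 (distinct).
General solution: f(n) = A·(-6)^n + B·(6)^n.
From f(0) = 3: A + B = 3.
From f(1) = -1: -6A + 6B = -1.
Solving: A = \frac{19}{12}, B = \frac{17}{12}.
So f(n) = \frac{19 \left(-6\right)^{n}}{12} + \frac{17 \cdot 6^{n}}{12}.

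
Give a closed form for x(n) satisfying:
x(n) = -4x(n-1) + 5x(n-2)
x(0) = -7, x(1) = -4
Characteristic equation: x² + 4x - 5 = 0, which factors as (x - (-5))(x - (1)) = 0.
Roots r₁ = -5, r₂ = 1 (distinct).
General solution: x(n) = A·(-5)^n + B·(1)^n.
From x(0) = -7: A + B = -7.
From x(1) = -4: -5A + B = -4.
Solving: A = - \frac{1}{2}, B = - \frac{13}{2}.
So x(n) = - \frac{\left(-5\right)^{n}}{2} - \frac{13}{2}.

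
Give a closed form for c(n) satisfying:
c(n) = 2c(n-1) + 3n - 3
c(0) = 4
First-order linear with linear forcing.
Homogeneous solution: c_h(n) = A·(2)^n.
Try particular c_p(n) = pn + q. Substituting:
  pn + q = 2(p(n-1) + q) + 3n - 3.
Matching the n-coefficient: p = 2p + 3 ⇒ p = -3.
Matching constants: q = -2p + 2q - 3 ⇒ q = -3.
General: c(n) = A·(2)^n - 3 n - 3.
Apply c(0) = 4: A - 3 = 4 ⇒ A = 7.
So c(n) = 7 \cdot 2^{n} - 3 n - 3.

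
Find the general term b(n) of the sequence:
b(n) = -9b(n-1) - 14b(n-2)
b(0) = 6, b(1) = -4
Characteristic equation: x² + 9x + 14 = 0, which factors as (x - (-2))(x - (-7)) = 0.
Roots r₁ = -2, r₂ = -7 (distinct).
General solution: b(n) = A·(-2)^n + B·(-7)^n.
From b(0) = 6: A + B = 6.
From b(1) = -4: -2A - 7B = -4.
Solving: A = \frac{38}{5}, B = - \frac{8}{5}.
So b(n) = \frac{38 \left(-2\right)^{n}}{5} - \frac{8 \left(-7\right)^{n}}{5}.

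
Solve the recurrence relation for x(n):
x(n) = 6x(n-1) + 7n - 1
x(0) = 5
First-order linear with linear forcing.
Homogeneous solution: x_h(n) = A·(6)^n.
Try particular x_p(n) = pn + q. Substituting:
  pn + q = 6(p(n-1) + q) + 7n - 1.
Matching the n-coefficient: p = 6p + 7 ⇒ p = - \frac{7}{5}.
Matching constants: q = -6p + 6q - 1 ⇒ q = - \frac{37}{25}.
General: x(n) = A·(6)^n - \frac{7 n}{5} - \frac{37}{25}.
Apply x(0) = 5: A - \frac{37}{25} = 5 ⇒ A = \frac{162}{25}.
So x(n) = \frac{162 \cdot 6^{n}}{25} - \frac{7 n}{5} - \frac{37}{25}.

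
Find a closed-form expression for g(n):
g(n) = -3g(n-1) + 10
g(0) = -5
First-order linear non-homogeneous.
Homogeneous solution: g_h(n) = A·(-3)^n.
Try constant particular solution g_p = K: K = -3K + 10 ⇒ K = \frac{5}{2}.
General: g(n) = A·(-3)^n + \frac{5}{2}.
Apply g(0) = -5: A + \frac{5}{2} = -5 ⇒ A = - \frac{15}{2}.
So g(n) = \frac{5}{2} - \frac{15 \left(-3\right)^{n}}{2}.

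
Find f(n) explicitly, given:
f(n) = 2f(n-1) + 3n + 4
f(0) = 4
First-order linear with linear forcing.
Homogeneous solution: f_h(n) = A·(2)^n.
Try particular f_p(n) = pn + q. Substituting:
  pn + q = 2(p(n-1) + q) + 3n + 4.
Matching the n-coefficient: p = 2p + 3 ⇒ p = -3.
Matching constants: q = -2p + 2q + 4 ⇒ q = -10.
General: f(n) = A·(2)^n - 3 n - 10.
Apply f(0) = 4: A - 10 = 4 ⇒ A = 14.
So f(n) = 14 \cdot 2^{n} - 3 n - 10.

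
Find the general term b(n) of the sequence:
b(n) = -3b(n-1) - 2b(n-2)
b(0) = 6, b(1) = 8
Characteristic equation: x² + 3x + 2 = 0, which factors as (x - (-1))(x - (-2)) = 0.
Roots r₁ = -1, r₂ = -2 (distinct).
General solution: b(n) = A·(-1)^n + B·(-2)^n.
From b(0) = 6: A + B = 6.
From b(1) = 8: -A - 2B = 8.
Solving: A = 20, B = -14.
So b(n) = 20 \left(-1\right)^{n} - 14 \left(-2\right)^{n}.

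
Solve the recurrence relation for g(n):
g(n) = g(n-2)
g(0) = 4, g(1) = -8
Characteristic equation: x² - 1 = 0, which factors as (x - (-1))(x - (1)) = 0.
Roots r₁ = -1, r₂ = 1 (distinct).
General solution: g(n) = A·(-1)^n + B·(1)^n.
From g(0) = 4: A + B = 4.
From g(1) = -8: -A + B = -8.
Solving: A = 6, B = -2.
So g(n) = 6 \left(-1\right)^{n} - 2.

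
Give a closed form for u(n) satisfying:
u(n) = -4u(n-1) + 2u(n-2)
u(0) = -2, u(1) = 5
Characteristic equation: x² + 4x - 2 = 0.
Discriminant Δ = (-4)² + 4·(2) = 24.
Roots r₁,₂ = (-4 ± √24)/2, so r₁ = -2 + \sqrt{6}, r₂ = - \sqrt{6} - 2.
General solution: u(n) = A·r₁^n + B·r₂^n.
From the initial conditions, A + B = -2 and r₁A + r₂B = 5.
Since r₁ - r₂ = √24: A = (5 - (-2)r₂)/√24 = -1 + \frac{\sqrt{6}}{12}, and B = -2 - A = -1 - \frac{\sqrt{6}}{12}.
So u(n) = \left(-1 + \frac{\sqrt{6}}{12}\right)\left(-2 + \sqrt{6}\right)^n + \left(-1 - \frac{\sqrt{6}}{12}\right)\left(- \sqrt{6} - 2\right)^n.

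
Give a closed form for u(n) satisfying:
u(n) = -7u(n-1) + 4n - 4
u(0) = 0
First-order linear with linear forcing.
Homogeneous solution: u_h(n) = A·(-7)^n.
Try particular u_p(n) = pn + q. Substituting:
  pn + q = -7(p(n-1) + q) + 4n - 4.
Matching the n-coefficient: p = -7p + 4 ⇒ p = \frac{1}{2}.
Matching constants: q = 7p - 7q - 4 ⇒ q = - \frac{1}{16}.
General: u(n) = A·(-7)^n + \frac{n}{2} - \frac{1}{16}.
Apply u(0) = 0: A - \frac{1}{16} = 0 ⇒ A = \frac{1}{16}.
So u(n) = \frac{\left(-7\right)^{n}}{16} + \frac{n}{2} - \frac{1}{16}.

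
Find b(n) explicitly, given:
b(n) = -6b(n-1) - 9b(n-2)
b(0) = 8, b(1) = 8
Characteristic equation: x² + 6x + 9 = 0, which is (x - (-3))².
Repeated root r = -3.
General solution: b(n) = (A + Bn)·(-3)^n.
From b(0) = 8: A = 8.
From b(1) = 8: (A + B)·(-3) = 8 ⇒ B = - \frac{32}{3}.
So b(n) = \left(8 - \frac{32 n}{3}\right) \cdot (-3)^n.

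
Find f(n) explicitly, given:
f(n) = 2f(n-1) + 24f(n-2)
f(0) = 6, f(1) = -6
Characteristic equation: x² - 2x - 24 = 0, which factors as (x - (6))(x - (-4)) = 0.
Roots r₁ = 6, r₂ = -4 (distinct).
General solution: f(n) = A·(6)^n + B·(-4)^n.
From f(0) = 6: A + B = 6.
From f(1) = -6: 6A - 4B = -6.
Solving: A = \frac{9}{5}, B = \frac{21}{5}.
So f(n) = \frac{21 \left(-4\right)^{n}}{5} + \frac{9 \cdot 6^{n}}{5}.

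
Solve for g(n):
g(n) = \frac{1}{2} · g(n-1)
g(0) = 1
Pure geometric recurrence with ratio \frac{1}{2}.
By induction g(n) = g(0) · (\frac{1}{2})^n = \left(\frac{1}{2}\right)^{n}.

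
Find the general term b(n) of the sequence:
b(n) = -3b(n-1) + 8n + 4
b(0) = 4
First-order linear with linear forcing.
Homogeneous solution: b_h(n) = A·(-3)^n.
Try particular b_p(n) = pn + q. Substituting:
  pn + q = -3(p(n-1) + q) + 8n + 4.
Matching the n-coefficient: p = -3p + 8 ⇒ p = 2.
Matching constants: q = 3p - 3q + 4 ⇒ q = \frac{5}{2}.
General: b(n) = A·(-3)^n + 2 n + \frac{5}{2}.
Apply b(0) = 4: A + \frac{5}{2} = 4 ⇒ A = \frac{3}{2}.
So b(n) = \frac{3 \left(-3\right)^{n}}{2} + 2 n + \frac{5}{2}.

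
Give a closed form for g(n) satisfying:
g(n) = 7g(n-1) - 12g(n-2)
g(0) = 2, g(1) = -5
Characteristic equation: x² - 7x + 12 = 0, which factors as (x - (4))(x - (3)) = 0.
Roots r₁ = 4, r₂ = 3 (distinct).
General solution: g(n) = A·(4)^n + B·(3)^n.
From g(0) = 2: A + B = 2.
From g(1) = -5: 4A + 3B = -5.
Solving: A = -11, B = 13.
So g(n) = 13 \cdot 3^{n} - 11 \cdot 4^{n}.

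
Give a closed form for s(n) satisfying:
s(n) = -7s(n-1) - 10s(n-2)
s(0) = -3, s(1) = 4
Characteristic equation: x² + 7x + 10 = 0, which factors as (x - (-2))(x - (-5)) = 0.
Roots r₁ = -2, r₂ = -5 (distinct).
General solution: s(n) = A·(-2)^n + B·(-5)^n.
From s(0) = -3: A + B = -3.
From s(1) = 4: -2A - 5B = 4.
Solving: A = - \frac{11}{3}, B = \frac{2}{3}.
So s(n) = - \frac{11 \left(-2\right)^{n}}{3} + \frac{2 \left(-5\right)^{n}}{3}.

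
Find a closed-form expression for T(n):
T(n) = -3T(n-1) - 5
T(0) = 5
First-order linear non-homogeneous.
Homogeneous solution: T_h(n) = A·(-3)^n.
Try constant particular solution T_p = K: K = -3K - 5 ⇒ K = - \frac{5}{4}.
General: T(n) = A·(-3)^n - \frac{5}{4}.
Apply T(0) = 5: A - \frac{5}{4} = 5 ⇒ A = \frac{25}{4}.
So T(n) = \frac{25 \left(-3\right)^{n}}{4} - \frac{5}{4}.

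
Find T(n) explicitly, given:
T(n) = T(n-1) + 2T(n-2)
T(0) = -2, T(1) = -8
Characteristic equation: x² - x - 2 = 0, which factors as (x - (-1))(x - (2)) = 0.
Roots r₁ = -1, r₂ = 2 (distinct).
General solution: T(n) = A·(-1)^n + B·(2)^n.
From T(0) = -2: A + B = -2.
From T(1) = -8: -A + 2B = -8.
Solving: A = \frac{4}{3}, B = - \frac{10}{3}.
So T(n) = \frac{4 \left(-1\right)^{n}}{3} - \frac{10 \cdot 2^{n}}{3}.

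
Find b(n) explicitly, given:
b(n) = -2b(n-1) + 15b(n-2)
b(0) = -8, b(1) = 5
Characteristic equation: x² + 2x - 15 = 0, which factors as (x - (-5))(x - (3)) = 0.
Roots r₁ = -5, r₂ = 3 (distinct).
General solution: b(n) = A·(-5)^n + B·(3)^n.
From b(0) = -8: A + B = -8.
From b(1) = 5: -5A + 3B = 5.
Solving: A = - \frac{29}{8}, B = - \frac{35}{8}.
So b(n) = - \frac{29 \left(-5\right)^{n}}{8} - \frac{35 \cdot 3^{n}}{8}.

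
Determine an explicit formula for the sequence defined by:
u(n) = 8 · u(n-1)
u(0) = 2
Pure geometric recurrence with ratio 8.
By induction u(n) = u(0) · (8)^n = 2 \cdot 8^{n}.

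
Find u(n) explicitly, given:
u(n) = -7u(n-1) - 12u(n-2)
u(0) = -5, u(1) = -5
Characteristic equation: x² + 7x + 12 = 0, which factors as (x - (-4))(x - (-3)) = 0.
Roots r₁ = -4, r₂ = -3 (distinct).
General solution: u(n) = A·(-4)^n + B·(-3)^n.
From u(0) = -5: A + B = -5.
From u(1) = -5: -4A - 3B = -5.
Solving: A = 20, B = -25.
So u(n) = - 25 \left(-3\right)^{n} + 20 \left(-4\right)^{n}.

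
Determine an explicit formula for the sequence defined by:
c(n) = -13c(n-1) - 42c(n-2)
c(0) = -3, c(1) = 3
Characteristic equation: x² + 13x + 42 = 0, which factors as (x - (-6))(x - (-7)) = 0.
Roots r₁ = -6, r₂ = -7 (distinct).
General solution: c(n) = A·(-6)^n + B·(-7)^n.
From c(0) = -3: A + B = -3.
From c(1) = 3: -6A - 7B = 3.
Solving: A = -18, B = 15.
So c(n) = - 18 \left(-6\right)^{n} + 15 \left(-7\right)^{n}.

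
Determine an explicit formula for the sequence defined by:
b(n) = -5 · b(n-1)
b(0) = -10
Pure geometric recurrence with ratio -5.
By induction b(n) = b(0) · (-5)^n = - 10 \left(-5\right)^{n}.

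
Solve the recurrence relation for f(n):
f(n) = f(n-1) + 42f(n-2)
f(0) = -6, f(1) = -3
Characteristic equation: x² - x - 42 = 0, which factors as (x - (7))(x - (-6)) = 0.
Roots r₁ = 7, r₂ = -6 (distinct).
General solution: f(n) = A·(7)^n + B·(-6)^n.
From f(0) = -6: A + B = -6.
From f(1) = -3: 7A - 6B = -3.
Solving: A = -3, B = -3.
So f(n) = - 3 \left(-6\right)^{n} - 3 \cdot 7^{n}.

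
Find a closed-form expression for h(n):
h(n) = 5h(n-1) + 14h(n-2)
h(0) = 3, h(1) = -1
Characteristic equation: x² - 5x - 14 = 0, which factors as (x - (7))(x - (-2)) = 0.
Roots r₁ = 7, r₂ = -2 (distinct).
General solution: h(n) = A·(7)^n + B·(-2)^n.
From h(0) = 3: A + B = 3.
From h(1) = -1: 7A - 2B = -1.
Solving: A = \frac{5}{9}, B = \frac{22}{9}.
So h(n) = \frac{22 \left(-2\right)^{n}}{9} + \frac{5 \cdot 7^{n}}{9}.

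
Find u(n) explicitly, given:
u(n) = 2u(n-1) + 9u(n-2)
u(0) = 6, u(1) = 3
Characteristic equation: x² - 2x - 9 = 0.
Discriminant Δ = (2)² + 4·(9) = 40.
Roots r₁,₂ = (2 ± √40)/2, so r₁ = 1 + \sqrt{10}, r₂ = 1 - \sqrt{10}.
General solution: u(n) = A·r₁^n + B·r₂^n.
From the initial conditions, A + B = 6 and r₁A + r₂B = 3.
Since r₁ - r₂ = √40: A = (3 - (6)r₂)/√40 = 3 - \frac{3 \sqrt{10}}{20}, and B = 6 - A = \frac{3 \sqrt{10}}{20} + 3.
So u(n) = \left(3 - \frac{3 \sqrt{10}}{20}\right)\left(1 + \sqrt{10}\right)^n + \left(\frac{3 \sqrt{10}}{20} + 3\right)\left(1 - \sqrt{10}\right)^n.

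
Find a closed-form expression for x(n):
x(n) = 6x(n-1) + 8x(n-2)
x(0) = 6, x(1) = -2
Characteristic equation: x² - 6x - 8 = 0.
Discriminant Δ = (6)² + 4·(8) = 68.
Roots r₁,₂ = (6 ± √68)/2, so r₁ = 3 + \sqrt{17}, r₂ = 3 - \sqrt{17}.
General solution: x(n) = A·r₁^n + B·r₂^n.
From the initial conditions, A + B = 6 and r₁A + r₂B = -2.
Since r₁ - r₂ = √68: A = (-2 - (6)r₂)/√68 = 3 - \frac{10 \sqrt{17}}{17}, and B = 6 - A = \frac{10 \sqrt{17}}{17} + 3.
So x(n) = \left(3 - \frac{10 \sqrt{17}}{17}\right)\left(3 + \sqrt{17}\right)^n + \left(\frac{10 \sqrt{17}}{17} + 3\right)\left(3 - \sqrt{17}\right)^n.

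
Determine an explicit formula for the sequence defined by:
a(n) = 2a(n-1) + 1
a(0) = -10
First-order linear non-homogeneous.
Homogeneous solution: a_h(n) = A·(2)^n.
Try constant particular solution a_p = K: K = 2K + 1 ⇒ K = -1.
General: a(n) = A·(2)^n - 1.
Apply a(0) = -10: A - 1 = -10 ⇒ A = -9.
So a(n) = - 9 \cdot 2^{n} - 1.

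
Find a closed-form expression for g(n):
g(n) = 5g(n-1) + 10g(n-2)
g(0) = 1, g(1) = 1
Characteristic equation: x² - 5x - 10 = 0.
Discriminant Δ = (5)² + 4·(10) = 65.
Roots r₁,₂ = (5 ± √65)/2, so r₁ = \frac{5}{2} + \frac{\sqrt{65}}{2}, r₂ = \frac{5}{2} - \frac{\sqrt{65}}{2}.
General solution: g(n) = A·r₁^n + B·r₂^n.
From the initial conditions, A + B = 1 and r₁A + r₂B = 1.
Since r₁ - r₂ = √65: A = (1 - (1)r₂)/√65 = \frac{1}{2} - \frac{3 \sqrt{65}}{130}, and B = 1 - A = \frac{3 \sqrt{65}}{130} + \frac{1}{2}.
So g(n) = \left(\frac{1}{2} - \frac{3 \sqrt{65}}{130}\right)\left(\frac{5}{2} + \frac{\sqrt{65}}{2}\right)^n + \left(\frac{3 \sqrt{65}}{130} + \frac{1}{2}\right)\left(\frac{5}{2} - \frac{\sqrt{65}}{2}\right)^n.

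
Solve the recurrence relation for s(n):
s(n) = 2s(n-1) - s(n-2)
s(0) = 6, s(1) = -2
Characteristic equation: x² - 2x + 1 = 0, which is (x - (1))².
Repeated root r = 1.
General solution: s(n) = (A + Bn)·(1)^n.
From s(0) = 6: A = 6.
From s(1) = -2: (A + B)·(1) = -2 ⇒ B = -8.
So s(n) = \left(6 - 8 n\right) \cdot (1)^n.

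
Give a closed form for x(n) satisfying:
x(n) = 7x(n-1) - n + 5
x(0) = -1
First-order linear with linear forcing.
Homogeneous solution: x_h(n) = A·(7)^n.
Try particular x_p(n) = pn + q. Substituting:
  pn + q = 7(p(n-1) + q) - n + 5.
Matching the n-coefficient: p = 7p - 1 ⇒ p = \frac{1}{6}.
Matching constants: q = -7p + 7q + 5 ⇒ q = - \frac{23}{36}.
General: x(n) = A·(7)^n + \frac{n}{6} - \frac{23}{36}.
Apply x(0) = -1: A - \frac{23}{36} = -1 ⇒ A = - \frac{13}{36}.
So x(n) = - \frac{13 \cdot 7^{n}}{36} + \frac{n}{6} - \frac{23}{36}.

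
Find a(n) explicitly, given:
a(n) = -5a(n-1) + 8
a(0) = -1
First-order linear non-homogeneous.
Homogeneous solution: a_h(n) = A·(-5)^n.
Try constant particular solution a_p = K: K = -5K + 8 ⇒ K = \frac{4}{3}.
General: a(n) = A·(-5)^n + \frac{4}{3}.
Apply a(0) = -1: A + \frac{4}{3} = -1 ⇒ A = - \frac{7}{3}.
So a(n) = \frac{4}{3} - \frac{7 \left(-5\right)^{n}}{3}.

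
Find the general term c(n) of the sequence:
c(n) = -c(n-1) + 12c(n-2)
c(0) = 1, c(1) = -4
Characteristic equation: x² + x - 12 = 0, which factors as (x - (3))(x - (-4)) = 0.
Roots r₁ = 3, r₂ = -4 (distinct).
General solution: c(n) = A·(3)^n + B·(-4)^n.
From c(0) = 1: A + B = 1.
From c(1) = -4: 3A - 4B = -4.
Solving: A = 0, B = 1.
So c(n) = \left(-4\right)^{n}.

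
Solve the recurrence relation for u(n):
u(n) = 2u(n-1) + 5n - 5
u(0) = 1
First-order linear with linear forcing.
Homogeneous solution: u_h(n) = A·(2)^n.
Try particular u_p(n) = pn + q. Substituting:
  pn + q = 2(p(n-1) + q) + 5n - 5.
Matching the n-coefficient: p = 2p + 5 ⇒ p = -5.
Matching constants: q = -2p + 2q - 5 ⇒ q = -5.
General: u(n) = A·(2)^n - 5 n - 5.
Apply u(0) = 1: A - 5 = 1 ⇒ A = 6.
So u(n) = 6 \cdot 2^{n} - 5 n - 5.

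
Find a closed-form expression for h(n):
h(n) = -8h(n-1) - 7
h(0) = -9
First-order linear non-homogeneous.
Homogeneous solution: h_h(n) = A·(-8)^n.
Try constant particular solution h_p = K: K = -8K - 7 ⇒ K = - \frac{7}{9}.
General: h(n) = A·(-8)^n - \frac{7}{9}.
Apply h(0) = -9: A - \frac{7}{9} = -9 ⇒ A = - \frac{74}{9}.
So h(n) = - \frac{74 \left(-8\right)^{n}}{9} - \frac{7}{9}.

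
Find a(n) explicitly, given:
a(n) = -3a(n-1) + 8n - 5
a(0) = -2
First-order linear with linear forcing.
Homogeneous solution: a_h(n) = A·(-3)^n.
Try particular a_p(n) = pn + q. Substituting:
  pn + q = -3(p(n-1) + q) + 8n - 5.
Matching the n-coefficient: p = -3p + 8 ⇒ p = 2.
Matching constants: q = 3p - 3q - 5 ⇒ q = \frac{1}{4}.
General: a(n) = A·(-3)^n + 2 n + \frac{1}{4}.
Apply a(0) = -2: A + \frac{1}{4} = -2 ⇒ A = - \frac{9}{4}.
So a(n) = - \frac{9 \left(-3\right)^{n}}{4} + 2 n + \frac{1}{4}.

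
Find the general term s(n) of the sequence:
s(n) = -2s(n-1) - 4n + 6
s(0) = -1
First-order linear with linear forcing.
Homogeneous solution: s_h(n) = A·(-2)^n.
Try particular s_p(n) = pn + q. Substituting:
  pn + q = -2(p(n-1) + q) - 4n + 6.
Matching the n-coefficient: p = -2p - 4 ⇒ p = - \frac{4}{3}.
Matching constants: q = 2p - 2q + 6 ⇒ q = \frac{10}{9}.
General: s(n) = A·(-2)^n - \frac{4 n}{3} + \frac{10}{9}.
Apply s(0) = -1: A + \frac{10}{9} = -1 ⇒ A = - \frac{19}{9}.
So s(n) = - \frac{19 \left(-2\right)^{n}}{9} - \frac{4 n}{3} + \frac{10}{9}.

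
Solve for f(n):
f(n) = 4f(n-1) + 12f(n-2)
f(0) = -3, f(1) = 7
Characteristic equation: x² - 4x - 12 = 0, which factors as (x - (-2))(x - (6)) = 0.
Roots r₁ = -2, r₂ = 6 (distinct).
General solution: f(n) = A·(-2)^n + B·(6)^n.
From f(0) = -3: A + B = -3.
From f(1) = 7: -2A + 6B = 7.
Solving: A = - \frac{25}{8}, B = \frac{1}{8}.
So f(n) = - \frac{25 \left(-2\right)^{n}}{8} + \frac{6^{n}}{8}.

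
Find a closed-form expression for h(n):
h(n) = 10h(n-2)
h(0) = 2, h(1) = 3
Characteristic equation: x² - 10 = 0.
Discriminant Δ = (0)² + 4·(10) = 40.
Roots r₁,₂ = (0 ± √40)/2, so r₁ = \sqrt{10}, r₂ = - \sqrt{10}.
General solution: h(n) = A·r₁^n + B·r₂^n.
From the initial conditions, A + B = 2 and r₁A + r₂B = 3.
Since r₁ - r₂ = √40: A = (3 - (2)r₂)/√40 = \frac{3 \sqrt{10}}{20} + 1, and B = 2 - A = 1 - \frac{3 \sqrt{10}}{20}.
So h(n) = \left(\frac{3 \sqrt{10}}{20} + 1\right)\left(\sqrt{10}\right)^n + \left(1 - \frac{3 \sqrt{10}}{20}\right)\left(- \sqrt{10}\right)^n.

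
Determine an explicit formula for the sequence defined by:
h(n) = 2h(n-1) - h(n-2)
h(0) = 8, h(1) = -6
Characteristic equation: x² - 2x + 1 = 0, which is (x - (1))².
Repeated root r = 1.
General solution: h(n) = (A + Bn)·(1)^n.
From h(0) = 8: A = 8.
From h(1) = -6: (A + B)·(1) = -6 ⇒ B = -14.
So h(n) = \left(8 - 14 n\right) \cdot (1)^n.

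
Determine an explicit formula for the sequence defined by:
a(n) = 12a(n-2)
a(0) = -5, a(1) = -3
Characteristic equation: x² - 12 = 0.
Discriminant Δ = (0)² + 4·(12) = 48.
Roots r₁,₂ = (0 ± √48)/2, so r₁ = 2 \sqrt{3}, r₂ = - 2 \sqrt{3}.
General solution: a(n) = A·r₁^n + B·r₂^n.
From the initial conditions, A + B = -5 and r₁A + r₂B = -3.
Since r₁ - r₂ = √48: A = (-3 - (-5)r₂)/√48 = - \frac{5}{2} - \frac{\sqrt{3}}{4}, and B = -5 - A = - \frac{5}{2} + \frac{\sqrt{3}}{4}.
So a(n) = \left(- \frac{5}{2} - \frac{\sqrt{3}}{4}\right)\left(2 \sqrt{3}\right)^n + \left(- \frac{5}{2} + \frac{\sqrt{3}}{4}\right)\left(- 2 \sqrt{3}\right)^n.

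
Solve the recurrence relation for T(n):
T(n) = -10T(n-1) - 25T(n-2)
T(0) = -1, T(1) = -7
Characteristic equation: x² + 10x + 25 = 0, which is (x - (-5))².
Repeated root r = -5.
General solution: T(n) = (A + Bn)·(-5)^n.
From T(0) = -1: A = -1.
From T(1) = -7: (A + B)·(-5) = -7 ⇒ B = \frac{12}{5}.
So T(n) = \left(\frac{12 n}{5} - 1\right) \cdot (-5)^n.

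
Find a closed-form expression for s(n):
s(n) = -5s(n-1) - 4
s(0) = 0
First-order linear non-homogeneous.
Homogeneous solution: s_h(n) = A·(-5)^n.
Try constant particular solution s_p = K: K = -5K - 4 ⇒ K = - \frac{2}{3}.
General: s(n) = A·(-5)^n - \frac{2}{3}.
Apply s(0) = 0: A - \frac{2}{3} = 0 ⇒ A = \frac{2}{3}.
So s(n) = \frac{2 \left(-5\right)^{n}}{3} - \frac{2}{3}.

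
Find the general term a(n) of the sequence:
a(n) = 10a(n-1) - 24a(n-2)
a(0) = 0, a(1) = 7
Characteristic equation: x² - 10x + 24 = 0, which factors as (x - (4))(x - (6)) = 0.
Roots r₁ = 4, r₂ = 6 (distinct).
General solution: a(n) = A·(4)^n + B·(6)^n.
From a(0) = 0: A + B = 0.
From a(1) = 7: 4A + 6B = 7.
Solving: A = - \frac{7}{2}, B = \frac{7}{2}.
So a(n) = - \frac{7 \cdot 4^{n}}{2} + \frac{7 \cdot 6^{n}}{2}.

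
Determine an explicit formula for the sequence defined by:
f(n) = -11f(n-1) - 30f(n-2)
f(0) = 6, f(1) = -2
Characteristic equation: x² + 11x + 30 = 0, which factors as (x - (-5))(x - (-6)) = 0.
Roots r₁ = -5, r₂ = -6 (distinct).
General solution: f(n) = A·(-5)^n + B·(-6)^n.
From f(0) = 6: A + B = 6.
From f(1) = -2: -5A - 6B = -2.
Solving: A = 34, B = -28.
So f(n) = 34 \left(-5\right)^{n} - 28 \left(-6\right)^{n}.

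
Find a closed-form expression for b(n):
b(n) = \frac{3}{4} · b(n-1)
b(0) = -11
Pure geometric recurrence with ratio \frac{3}{4}.
By induction b(n) = b(0) · (\frac{3}{4})^n = - 11 \left(\frac{3}{4}\right)^{n}.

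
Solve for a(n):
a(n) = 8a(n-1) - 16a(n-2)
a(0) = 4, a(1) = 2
Characteristic equation: x² - 8x + 16 = 0, which is (x - (4))².
Repeated root r = 4.
General solution: a(n) = (A + Bn)·(4)^n.
From a(0) = 4: A = 4.
From a(1) = 2: (A + B)·(4) = 2 ⇒ B = - \frac{7}{2}.
So a(n) = \left(4 - \frac{7 n}{2}\right) \cdot (4)^n.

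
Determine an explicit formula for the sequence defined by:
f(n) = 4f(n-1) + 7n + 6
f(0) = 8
First-order linear with linear forcing.
Homogeneous solution: f_h(n) = A·(4)^n.
Try particular f_p(n) = pn + q. Substituting:
  pn + q = 4(p(n-1) + q) + 7n + 6.
Matching the n-coefficient: p = 4p + 7 ⇒ p = - \frac{7}{3}.
Matching constants: q = -4p + 4q + 6 ⇒ q = - \frac{46}{9}.
General: f(n) = A·(4)^n - \frac{7 n}{3} - \frac{46}{9}.
Apply f(0) = 8: A - \frac{46}{9} = 8 ⇒ A = \frac{118}{9}.
So f(n) = \frac{118 \cdot 4^{n}}{9} - \frac{7 n}{3} - \frac{46}{9}.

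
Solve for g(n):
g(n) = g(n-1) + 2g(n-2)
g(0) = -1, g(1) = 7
Characteristic equation: x² - x - 2 = 0, which factors as (x - (2))(x - (-1)) = 0.
Roots r₁ = 2, r₂ = -1 (distinct).
General solution: g(n) = A·(2)^n + B·(-1)^n.
From g(0) = -1: A + B = -1.
From g(1) = 7: 2A - B = 7.
Solving: A = 2, B = -3.
So g(n) = - 3 \left(-1\right)^{n} + 2 \cdot 2^{n}.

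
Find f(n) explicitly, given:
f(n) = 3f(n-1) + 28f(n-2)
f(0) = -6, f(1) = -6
Characteristic equation: x² - 3x - 28 = 0, which factors as (x - (7))(x - (-4)) = 0.
Roots r₁ = 7, r₂ = -4 (distinct).
General solution: f(n) = A·(7)^n + B·(-4)^n.
From f(0) = -6: A + B = -6.
From f(1) = -6: 7A - 4B = -6.
Solving: A = - \frac{30}{11}, B = - \frac{36}{11}.
So f(n) = - \frac{36 \left(-4\right)^{n}}{11} - \frac{30 \cdot 7^{n}}{11}.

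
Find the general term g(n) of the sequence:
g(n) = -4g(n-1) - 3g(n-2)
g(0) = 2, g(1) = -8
Characteristic equation: x² + 4x + 3 = 0, which factors as (x - (-3))(x - (-1)) = 0.
Roots r₁ = -3, r₂ = -1 (distinct).
General solution: g(n) = A·(-3)^n + B·(-1)^n.
From g(0) = 2: A + B = 2.
From g(1) = -8: -3A - B = -8.
Solving: A = 3, B = -1.
So g(n) = - \left(-1\right)^{n} + 3 \left(-3\right)^{n}.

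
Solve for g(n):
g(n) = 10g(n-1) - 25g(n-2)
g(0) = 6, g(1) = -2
Characteristic equation: x² - 10x + 25 = 0, which is (x - (5))².
Repeated root r = 5.
General solution: g(n) = (A + Bn)·(5)^n.
From g(0) = 6: A = 6.
From g(1) = -2: (A + B)·(5) = -2 ⇒ B = - \frac{32}{5}.
So g(n) = \left(6 - \frac{32 n}{5}\right) \cdot (5)^n.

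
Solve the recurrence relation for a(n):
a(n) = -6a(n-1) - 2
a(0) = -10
First-order linear non-homogeneous.
Homogeneous solution: a_h(n) = A·(-6)^n.
Try constant particular solution a_p = K: K = -6K - 2 ⇒ K = - \frac{2}{7}.
General: a(n) = A·(-6)^n - \frac{2}{7}.
Apply a(0) = -10: A - \frac{2}{7} = -10 ⇒ A = - \frac{68}{7}.
So a(n) = - \frac{68 \left(-6\right)^{n}}{7} - \frac{2}{7}.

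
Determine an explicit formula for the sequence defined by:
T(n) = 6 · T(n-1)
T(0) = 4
Pure geometric recurrence with ratio 6.
By induction T(n) = T(0) · (6)^n = 4 \cdot 6^{n}.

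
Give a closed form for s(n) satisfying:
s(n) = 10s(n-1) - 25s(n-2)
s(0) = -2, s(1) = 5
Characteristic equation: x² - 10x + 25 = 0, which is (x - (5))².
Repeated root r = 5.
General solution: s(n) = (A + Bn)·(5)^n.
From s(0) = -2: A = -2.
From s(1) = 5: (A + B)·(5) = 5 ⇒ B = 3.
So s(n) = \left(3 n - 2\right) \cdot (5)^n.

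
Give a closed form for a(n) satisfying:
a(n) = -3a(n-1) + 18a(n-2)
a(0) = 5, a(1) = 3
Characteristic equation: x² + 3x - 18 = 0, which factors as (x - (-6))(x - (3)) = 0.
Roots r₁ = -6, r₂ = 3 (distinct).
General solution: a(n) = A·(-6)^n + B·(3)^n.
From a(0) = 5: A + B = 5.
From a(1) = 3: -6A + 3B = 3.
Solving: A = \frac{4}{3}, B = \frac{11}{3}.
So a(n) = \frac{4 \left(-6\right)^{n}}{3} + \frac{11 \cdot 3^{n}}{3}.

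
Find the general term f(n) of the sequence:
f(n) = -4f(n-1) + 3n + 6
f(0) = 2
First-order linear with linear forcing.
Homogeneous solution: f_h(n) = A·(-4)^n.
Try particular f_p(n) = pn + q. Substituting:
  pn + q = -4(p(n-1) + q) + 3n + 6.
Matching the n-coefficient: p = -4p + 3 ⇒ p = \frac{3}{5}.
Matching constants: q = 4p - 4q + 6 ⇒ q = \frac{42}{25}.
General: f(n) = A·(-4)^n + \frac{3 n}{5} + \frac{42}{25}.
Apply f(0) = 2: A + \frac{42}{25} = 2 ⇒ A = \frac{8}{25}.
So f(n) = \frac{8 \left(-4\right)^{n}}{25} + \frac{3 n}{5} + \frac{42}{25}.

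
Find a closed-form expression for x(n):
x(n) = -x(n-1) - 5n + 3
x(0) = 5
First-order linear with linear forcing.
Homogeneous solution: x_h(n) = A·(-1)^n.
Try particular x_p(n) = pn + q. Substituting:
  pn + q = -(p(n-1) + q) - 5n + 3.
Matching the n-coefficient: p = -p - 5 ⇒ p = - \frac{5}{2}.
Matching constants: q = p - q + 3 ⇒ q = \frac{1}{4}.
General: x(n) = A·(-1)^n - \frac{5 n}{2} + \frac{1}{4}.
Apply x(0) = 5: A + \frac{1}{4} = 5 ⇒ A = \frac{19}{4}.
So x(n) = \frac{19 \left(-1\right)^{n}}{4} - \frac{5 n}{2} + \frac{1}{4}.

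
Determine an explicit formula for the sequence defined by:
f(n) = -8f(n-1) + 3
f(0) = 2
First-order linear non-homogeneous.
Homogeneous solution: f_h(n) = A·(-8)^n.
Try constant particular solution f_p = K: K = -8K + 3 ⇒ K = \frac{1}{3}.
General: f(n) = A·(-8)^n + \frac{1}{3}.
Apply f(0) = 2: A + \frac{1}{3} = 2 ⇒ A = \frac{5}{3}.
So f(n) = \frac{5 \left(-8\right)^{n}}{3} + \frac{1}{3}.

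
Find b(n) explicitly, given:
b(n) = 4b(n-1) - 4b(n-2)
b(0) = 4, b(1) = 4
Characteristic equation: x² - 4x + 4 = 0, which is (x - (2))².
Repeated root r = 2.
General solution: b(n) = (A + Bn)·(2)^n.
From b(0) = 4: A = 4.
From b(1) = 4: (A + B)·(2) = 4 ⇒ B = -2.
So b(n) = \left(4 - 2 n\right) \cdot (2)^n.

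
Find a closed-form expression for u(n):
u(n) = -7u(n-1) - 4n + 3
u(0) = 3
First-order linear with linear forcing.
Homogeneous solution: u_h(n) = A·(-7)^n.
Try particular u_p(n) = pn + q. Substituting:
  pn + q = -7(p(n-1) + q) - 4n + 3.
Matching the n-coefficient: p = -7p - 4 ⇒ p = - \frac{1}{2}.
Matching constants: q = 7p - 7q + 3 ⇒ q = - \frac{1}{16}.
General: u(n) = A·(-7)^n - \frac{n}{2} - \frac{1}{16}.
Apply u(0) = 3: A - \frac{1}{16} = 3 ⇒ A = \frac{49}{16}.
So u(n) = \frac{49 \left(-7\right)^{n}}{16} - \frac{n}{2} - \frac{1}{16}.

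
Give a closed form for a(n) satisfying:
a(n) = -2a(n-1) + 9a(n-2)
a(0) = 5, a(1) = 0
Characteristic equation: x² + 2x - 9 = 0.
Discriminant Δ = (-2)² + 4·(9) = 40.
Roots r₁,₂ = (-2 ± √40)/2, so r₁ = -1 + \sqrt{10}, r₂ = - \sqrt{10} - 1.
General solution: a(n) = A·r₁^n + B·r₂^n.
From the initial conditions, A + B = 5 and r₁A + r₂B = 0.
Since r₁ - r₂ = √40: A = (0 - (5)r₂)/√40 = \frac{\sqrt{10}}{4} + \frac{5}{2}, and B = 5 - A = \frac{5}{2} - \frac{\sqrt{10}}{4}.
So a(n) = \left(\frac{\sqrt{10}}{4} + \frac{5}{2}\right)\left(-1 + \sqrt{10}\right)^n + \left(\frac{5}{2} - \frac{\sqrt{10}}{4}\right)\left(- \sqrt{10} - 1\right)^n.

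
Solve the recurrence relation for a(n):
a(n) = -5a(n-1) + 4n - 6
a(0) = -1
First-order linear with linear forcing.
Homogeneous solution: a_h(n) = A·(-5)^n.
Try particular a_p(n) = pn + q. Substituting:
  pn + q = -5(p(n-1) + q) + 4n - 6.
Matching the n-coefficient: p = -5p + 4 ⇒ p = \frac{2}{3}.
Matching constants: q = 5p - 5q - 6 ⇒ q = - \frac{4}{9}.
General: a(n) = A·(-5)^n + \frac{2 n}{3} - \frac{4}{9}.
Apply a(0) = -1: A - \frac{4}{9} = -1 ⇒ A = - \frac{5}{9}.
So a(n) = - \frac{5 \left(-5\right)^{n}}{9} + \frac{2 n}{3} - \frac{4}{9}.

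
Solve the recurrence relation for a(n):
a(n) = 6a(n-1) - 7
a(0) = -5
First-order linear non-homogeneous.
Homogeneous solution: a_h(n) = A·(6)^n.
Try constant particular solution a_p = K: K = 6K - 7 ⇒ K = \frac{7}{5}.
General: a(n) = A·(6)^n + \frac{7}{5}.
Apply a(0) = -5: A + \frac{7}{5} = -5 ⇒ A = - \frac{32}{5}.
So a(n) = \frac{7}{5} - \frac{32 \cdot 6^{n}}{5}.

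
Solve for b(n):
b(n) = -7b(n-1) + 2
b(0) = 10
First-order linear non-homogeneous.
Homogeneous solution: b_h(n) = A·(-7)^n.
Try constant particular solution b_p = K: K = -7K + 2 ⇒ K = \frac{1}{4}.
General: b(n) = A·(-7)^n + \frac{1}{4}.
Apply b(0) = 10: A + \frac{1}{4} = 10 ⇒ A = \frac{39}{4}.
So b(n) = \frac{39 \left(-7\right)^{n}}{4} + \frac{1}{4}.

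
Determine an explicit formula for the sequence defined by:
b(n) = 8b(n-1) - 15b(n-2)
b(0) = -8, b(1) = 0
Characteristic equation: x² - 8x + 15 = 0, which factors as (x - (5))(x - (3)) = 0.
Roots r₁ = 5, r₂ = 3 (distinct).
General solution: b(n) = A·(5)^n + B·(3)^n.
From b(0) = -8: A + B = -8.
From b(1) = 0: 5A + 3B = 0.
Solving: A = 12, B = -20.
So b(n) = - 20 \cdot 3^{n} + 12 \cdot 5^{n}.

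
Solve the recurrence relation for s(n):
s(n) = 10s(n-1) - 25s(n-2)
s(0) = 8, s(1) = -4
Characteristic equation: x² - 10x + 25 = 0, which is (x - (5))².
Repeated root r = 5.
General solution: s(n) = (A + Bn)·(5)^n.
From s(0) = 8: A = 8.
From s(1) = -4: (A + B)·(5) = -4 ⇒ B = - \frac{44}{5}.
So s(n) = \left(8 - \frac{44 n}{5}\right) \cdot (5)^n.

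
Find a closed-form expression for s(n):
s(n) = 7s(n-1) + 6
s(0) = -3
First-order linear non-homogeneous.
Homogeneous solution: s_h(n) = A·(7)^n.
Try constant particular solution s_p = K: K = 7K + 6 ⇒ K = -1.
General: s(n) = A·(7)^n - 1.
Apply s(0) = -3: A - 1 = -3 ⇒ A = -2.
So s(n) = - 2 \cdot 7^{n} - 1.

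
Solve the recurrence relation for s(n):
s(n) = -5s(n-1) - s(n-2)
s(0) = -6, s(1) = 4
Characteristic equation: x² + 5x + 1 = 0.
Discriminant Δ = (-5)² + 4·(-1) = 21.
Roots r₁,₂ = (-5 ± √21)/2, so r₁ = - \frac{5}{2} + \frac{\sqrt{21}}{2}, r₂ = - \frac{5}{2} - \frac{\sqrt{21}}{2}.
General solution: s(n) = A·r₁^n + B·r₂^n.
From the initial conditions, A + B = -6 and r₁A + r₂B = 4.
Since r₁ - r₂ = √21: A = (4 - (-6)r₂)/√21 = -3 - \frac{11 \sqrt{21}}{21}, and B = -6 - A = -3 + \frac{11 \sqrt{21}}{21}.
So s(n) = \left(-3 - \frac{11 \sqrt{21}}{21}\right)\left(- \frac{5}{2} + \frac{\sqrt{21}}{2}\right)^n + \left(-3 + \frac{11 \sqrt{21}}{21}\right)\left(- \frac{5}{2} - \frac{\sqrt{21}}{2}\right)^n.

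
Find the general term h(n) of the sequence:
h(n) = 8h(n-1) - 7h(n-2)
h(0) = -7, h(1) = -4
Characteristic equation: x² - 8x + 7 = 0, which factors as (x - (7))(x - (1)) = 0.
Roots r₁ = 7, r₂ = 1 (distinct).
General solution: h(n) = A·(7)^n + B·(1)^n.
From h(0) = -7: A + B = -7.
From h(1) = -4: 7A + B = -4.
Solving: A = \frac{1}{2}, B = - \frac{15}{2}.
So h(n) = \frac{7^{n}}{2} - \frac{15}{2}.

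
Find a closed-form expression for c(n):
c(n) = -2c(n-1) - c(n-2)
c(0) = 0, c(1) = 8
Characteristic equation: x² + 2x + 1 = 0, which is (x - (-1))².
Repeated root r = -1.
General solution: c(n) = (A + Bn)·(-1)^n.
From c(0) = 0: A = 0.
From c(1) = 8: (A + B)·(-1) = 8 ⇒ B = -8.
So c(n) = \left(- 8 n\right) \cdot (-1)^n.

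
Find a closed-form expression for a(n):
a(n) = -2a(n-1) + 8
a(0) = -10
First-order linear non-homogeneous.
Homogeneous solution: a_h(n) = A·(-2)^n.
Try constant particular solution a_p = K: K = -2K + 8 ⇒ K = \frac{8}{3}.
General: a(n) = A·(-2)^n + \frac{8}{3}.
Apply a(0) = -10: A + \frac{8}{3} = -10 ⇒ A = - \frac{38}{3}.
So a(n) = \frac{8}{3} - \frac{38 \left(-2\right)^{n}}{3}.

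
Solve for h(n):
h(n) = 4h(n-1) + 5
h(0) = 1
First-order linear non-homogeneous.
Homogeneous solution: h_h(n) = A·(4)^n.
Try constant particular solution h_p = K: K = 4K + 5 ⇒ K = - \frac{5}{3}.
General: h(n) = A·(4)^n - \frac{5}{3}.
Apply h(0) = 1: A - \frac{5}{3} = 1 ⇒ A = \frac{8}{3}.
So h(n) = \frac{8 \cdot 4^{n}}{3} - \frac{5}{3}.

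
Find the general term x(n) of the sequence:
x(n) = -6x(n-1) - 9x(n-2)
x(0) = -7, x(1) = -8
Characteristic equation: x² + 6x + 9 = 0, which is (x - (-3))².
Repeated root r = -3.
General solution: x(n) = (A + Bn)·(-3)^n.
From x(0) = -7: A = -7.
From x(1) = -8: (A + B)·(-3) = -8 ⇒ B = \frac{29}{3}.
So x(n) = \left(\frac{29 n}{3} - 7\right) \cdot (-3)^n.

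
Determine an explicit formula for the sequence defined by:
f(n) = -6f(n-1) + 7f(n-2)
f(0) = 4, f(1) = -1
Characteristic equation: x² + 6x - 7 = 0, which factors as (x - (1))(x - (-7)) = 0.
Roots r₁ = 1, r₂ = -7 (distinct).
General solution: f(n) = A·(1)^n + B·(-7)^n.
From f(0) = 4: A + B = 4.
From f(1) = -1: A - 7B = -1.
Solving: A = \frac{27}{8}, B = \frac{5}{8}.
So f(n) = \frac{5 \left(-7\right)^{n}}{8} + \frac{27}{8}.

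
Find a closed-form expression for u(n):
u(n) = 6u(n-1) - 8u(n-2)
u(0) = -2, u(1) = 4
Characteristic equation: x² - 6x + 8 = 0, which factors as (x - (4))(x - (2)) = 0.
Roots r₁ = 4, r₂ = 2 (distinct).
General solution: u(n) = A·(4)^n + B·(2)^n.
From u(0) = -2: A + B = -2.
From u(1) = 4: 4A + 2B = 4.
Solving: A = 4, B = -6.
So u(n) = - 6 \cdot 2^{n} + 4 \cdot 4^{n}.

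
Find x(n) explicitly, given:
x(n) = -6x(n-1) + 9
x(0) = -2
First-order linear non-homogeneous.
Homogeneous solution: x_h(n) = A·(-6)^n.
Try constant particular solution x_p = K: K = -6K + 9 ⇒ K = \frac{9}{7}.
General: x(n) = A·(-6)^n + \frac{9}{7}.
Apply x(0) = -2: A + \frac{9}{7} = -2 ⇒ A = - \frac{23}{7}.
So x(n) = \frac{9}{7} - \frac{23 \left(-6\right)^{n}}{7}.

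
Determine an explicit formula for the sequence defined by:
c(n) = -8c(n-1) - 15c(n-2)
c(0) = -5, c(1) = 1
Characteristic equation: x² + 8x + 15 = 0, which factors as (x - (-5))(x - (-3)) = 0.
Roots r₁ = -5, r₂ = -3 (distinct).
General solution: c(n) = A·(-5)^n + B·(-3)^n.
From c(0) = -5: A + B = -5.
From c(1) = 1: -5A - 3B = 1.
Solving: A = 7, B = -12.
So c(n) = - 12 \left(-3\right)^{n} + 7 \left(-5\right)^{n}.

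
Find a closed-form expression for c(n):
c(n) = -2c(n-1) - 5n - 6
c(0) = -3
First-order linear with linear forcing.
Homogeneous solution: c_h(n) = A·(-2)^n.
Try particular c_p(n) = pn + q. Substituting:
  pn + q = -2(p(n-1) + q) - 5n - 6.
Matching the n-coefficient: p = -2p - 5 ⇒ p = - \frac{5}{3}.
Matching constants: q = 2p - 2q - 6 ⇒ q = - \frac{28}{9}.
General: c(n) = A·(-2)^n - \frac{5 n}{3} - \frac{28}{9}.
Apply c(0) = -3: A - \frac{28}{9} = -3 ⇒ A = \frac{1}{9}.
So c(n) = \frac{\left(-2\right)^{n}}{9} - \frac{5 n}{3} - \frac{28}{9}.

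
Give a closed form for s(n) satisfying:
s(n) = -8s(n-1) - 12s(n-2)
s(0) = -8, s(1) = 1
Characteristic equation: x² + 8x + 12 = 0, which factors as (x - (-2))(x - (-6)) = 0.
Roots r₁ = -2, r₂ = -6 (distinct).
General solution: s(n) = A·(-2)^n + B·(-6)^n.
From s(0) = -8: A + B = -8.
From s(1) = 1: -2A - 6B = 1.
Solving: A = - \frac{47}{4}, B = \frac{15}{4}.
So s(n) = - \frac{47 \left(-2\right)^{n}}{4} + \frac{15 \left(-6\right)^{n}}{4}.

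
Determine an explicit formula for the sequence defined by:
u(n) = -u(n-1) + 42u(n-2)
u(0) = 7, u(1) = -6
Characteristic equation: x² + x - 42 = 0, which factors as (x - (6))(x - (-7)) = 0.
Roots r₁ = 6, r₂ = -7 (distinct).
General solution: u(n) = A·(6)^n + B·(-7)^n.
From u(0) = 7: A + B = 7.
From u(1) = -6: 6A - 7B = -6.
Solving: A = \frac{43}{13}, B = \frac{48}{13}.
So u(n) = \frac{48 \left(-7\right)^{n}}{13} + \frac{43 \cdot 6^{n}}{13}.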